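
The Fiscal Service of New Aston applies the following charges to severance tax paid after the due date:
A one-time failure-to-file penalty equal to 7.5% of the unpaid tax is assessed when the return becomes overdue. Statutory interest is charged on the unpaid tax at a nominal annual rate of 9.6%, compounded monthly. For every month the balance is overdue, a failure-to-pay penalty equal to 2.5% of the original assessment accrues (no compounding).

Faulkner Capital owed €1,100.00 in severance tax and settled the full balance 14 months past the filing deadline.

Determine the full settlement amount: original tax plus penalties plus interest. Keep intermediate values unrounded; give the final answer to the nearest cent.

€1,697.32

Failure-to-file penalty: 7.5% × €1,100.00 = €82.50
Failure-to-pay penalty: 14 × 2.5% × €1,100.00 = €385.00
Interest (9.6%/yr ÷ 12 = 0.8%/month): €1,100.00 × ((1 + 0.008)^14 − 1) = €129.8160…
Total = €1,100.00 + €467.5000 + €129.8160… = €1,697.32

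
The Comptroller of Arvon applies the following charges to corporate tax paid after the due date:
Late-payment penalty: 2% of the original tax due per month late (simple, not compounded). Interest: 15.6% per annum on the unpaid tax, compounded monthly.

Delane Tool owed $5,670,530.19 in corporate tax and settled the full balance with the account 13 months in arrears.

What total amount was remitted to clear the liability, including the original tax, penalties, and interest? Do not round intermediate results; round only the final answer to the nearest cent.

Late-payment penalty = 2% × $5,670,530.19 × 13 mo = $1,474,337.85…
Interest (15.6%/yr ÷ 12 = 1.3%/month): $5,670,530.19 × ((1 + 0.013)^13 − 1) = $1,036,750.1192…
Total = $5,670,530.19 + $1,474,337.8494 + $1,036,750.1192… = $8,181,618.16

$8,181,618.16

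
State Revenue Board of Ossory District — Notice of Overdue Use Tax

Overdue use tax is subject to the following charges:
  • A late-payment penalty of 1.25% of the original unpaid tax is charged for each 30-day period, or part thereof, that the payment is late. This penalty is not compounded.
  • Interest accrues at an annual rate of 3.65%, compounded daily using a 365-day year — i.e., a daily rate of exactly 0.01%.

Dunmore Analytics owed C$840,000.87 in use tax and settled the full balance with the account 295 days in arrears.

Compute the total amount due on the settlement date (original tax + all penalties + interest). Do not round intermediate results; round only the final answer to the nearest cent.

Penalty periods: ⌈295/30⌉ = 10; penalty = 10 × 1.25% × C$840,000.87 = C$105,000.11…
Interest: C$840,000.87 × ((1 + 0.0001)^295 − 1) = C$840,000.87 × 0.02993792… = C$25,147.8758…
Total = C$840,000.87 + C$105,000.1088… + C$25,147.8758… = C$970,148.85

C$970,148.85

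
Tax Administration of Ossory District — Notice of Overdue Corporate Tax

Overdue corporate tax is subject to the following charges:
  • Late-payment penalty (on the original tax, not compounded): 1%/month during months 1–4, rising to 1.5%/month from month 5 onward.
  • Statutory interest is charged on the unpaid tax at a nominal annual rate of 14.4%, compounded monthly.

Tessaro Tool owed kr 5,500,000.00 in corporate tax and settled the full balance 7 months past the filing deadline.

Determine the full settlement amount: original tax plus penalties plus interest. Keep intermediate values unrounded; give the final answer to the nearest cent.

kr 6,446,468.66

Penalty, months 1–4: 4 × 1% × kr 5,500,000.00 = kr 220,000.00
Penalty, months 5–7: 3 × 1.5% × kr 5,500,000.00 = kr 247,500.00
Interest (14.4%/yr ÷ 12 = 1.2%/month): kr 5,500,000.00 × ((1 + 0.012)^7 − 1) = kr 478,968.6605…
Total = kr 5,500,000.00 + kr 467,500.0000 + kr 478,968.6605… = kr 6,446,468.66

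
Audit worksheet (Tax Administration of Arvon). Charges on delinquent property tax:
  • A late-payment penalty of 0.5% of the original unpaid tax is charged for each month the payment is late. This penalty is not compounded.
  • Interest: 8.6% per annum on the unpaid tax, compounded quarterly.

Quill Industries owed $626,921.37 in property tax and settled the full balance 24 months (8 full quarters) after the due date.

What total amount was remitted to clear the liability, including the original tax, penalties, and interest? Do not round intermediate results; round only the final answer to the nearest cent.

$818,455.11

Late-payment penalty: 24 × 0.5% × $626,921.37 = $75,230.56…
Interest (8.6%/yr ÷ 4 = 2.15%/quarter): $626,921.37 × ((1 + 0.0215)^8 − 1) = $116,303.1714…
Total = $626,921.37 + $75,230.5644 + $116,303.1714… = $818,455.11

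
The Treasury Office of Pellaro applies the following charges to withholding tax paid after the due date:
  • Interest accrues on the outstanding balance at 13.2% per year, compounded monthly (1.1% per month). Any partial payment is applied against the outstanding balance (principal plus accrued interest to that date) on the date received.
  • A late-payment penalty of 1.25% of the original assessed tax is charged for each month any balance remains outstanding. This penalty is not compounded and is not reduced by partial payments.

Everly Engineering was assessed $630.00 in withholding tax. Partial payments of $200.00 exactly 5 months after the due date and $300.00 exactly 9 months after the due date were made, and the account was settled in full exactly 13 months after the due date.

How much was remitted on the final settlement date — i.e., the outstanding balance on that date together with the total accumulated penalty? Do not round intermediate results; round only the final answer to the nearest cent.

Balance at month 5: $630.0000 × (1 + 0.011)^5 = $665.4207…
After $200.00 payment: $665.4207… − $200.00 = $465.4207…
Balance at month 9: $465.4207… × (1 + 0.011)^4 = $486.2396…
After $300.00 payment: $486.2396… − $300.00 = $186.2396…
Balance at month 13: $186.2396… × (1 + 0.011)^4 = $194.5704…
Penalty: 13 × 1.25% × $630.00 = $102.38…
Final settlement = outstanding balance + penalty = $194.5704… + $102.38… = $296.95

$296.95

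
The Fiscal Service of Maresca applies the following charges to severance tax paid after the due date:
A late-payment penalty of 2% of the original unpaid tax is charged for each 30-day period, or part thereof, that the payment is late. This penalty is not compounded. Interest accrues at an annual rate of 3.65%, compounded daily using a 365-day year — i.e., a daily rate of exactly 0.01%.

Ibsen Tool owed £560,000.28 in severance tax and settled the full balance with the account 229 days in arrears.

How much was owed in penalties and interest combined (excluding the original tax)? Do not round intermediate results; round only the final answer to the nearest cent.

£102,571.36

Penalty periods: ⌈229/30⌉ = 8; penalty = 8 × 2% × £560,000.28 = £89,600.04…
Interest: £560,000.28 × ((1 + 0.0001)^229 − 1) = £560,000.28 × 0.02316305… = £12,971.3126…
Penalties + interest = £89,600.0448 + £12,971.3126… = £102,571.36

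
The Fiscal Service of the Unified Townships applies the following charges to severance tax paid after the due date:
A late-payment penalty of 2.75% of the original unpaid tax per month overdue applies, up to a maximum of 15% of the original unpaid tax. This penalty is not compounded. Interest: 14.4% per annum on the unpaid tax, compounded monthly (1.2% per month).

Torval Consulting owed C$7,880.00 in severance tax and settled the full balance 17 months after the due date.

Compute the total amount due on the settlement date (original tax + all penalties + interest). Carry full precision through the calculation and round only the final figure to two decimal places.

C$10,833.50

Penalty (uncapped): 17 × 2.75% × C$7,880.00 = C$3,683.90; cap = 15% × C$7,880.00 = C$1,182.00 → penalty = C$1,182.00
Interest: C$7,880.00 × ((1 + 0.012)^17 − 1) = C$7,880.00 × 0.2248100… = C$1,771.5026…
Total = C$7,880.00 + C$1,182.0000 + C$1,771.5026… = C$10,833.50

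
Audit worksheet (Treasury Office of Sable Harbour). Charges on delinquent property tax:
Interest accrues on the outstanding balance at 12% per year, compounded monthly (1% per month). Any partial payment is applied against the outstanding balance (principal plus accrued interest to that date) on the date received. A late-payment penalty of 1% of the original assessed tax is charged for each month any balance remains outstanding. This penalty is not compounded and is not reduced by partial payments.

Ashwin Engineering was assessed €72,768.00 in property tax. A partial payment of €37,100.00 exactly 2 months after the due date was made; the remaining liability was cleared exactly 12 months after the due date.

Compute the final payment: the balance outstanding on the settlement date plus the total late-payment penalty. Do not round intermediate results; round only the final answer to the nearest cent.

€49,747.48

Balance at month 2: €72,768.0000 × (1 + 0.01)^2 = €74,230.6368
After €37,100.00 payment: €74,230.6368 − €37,100.00 = €37,130.6368
Balance at month 12: €37,130.6368 × (1 + 0.01)^10 = €41,015.3229…
Penalty: 12 × 1% × €72,768.00 = €8,732.16
Final settlement = outstanding balance + penalty = €41,015.3229… + €8,732.16 = €49,747.48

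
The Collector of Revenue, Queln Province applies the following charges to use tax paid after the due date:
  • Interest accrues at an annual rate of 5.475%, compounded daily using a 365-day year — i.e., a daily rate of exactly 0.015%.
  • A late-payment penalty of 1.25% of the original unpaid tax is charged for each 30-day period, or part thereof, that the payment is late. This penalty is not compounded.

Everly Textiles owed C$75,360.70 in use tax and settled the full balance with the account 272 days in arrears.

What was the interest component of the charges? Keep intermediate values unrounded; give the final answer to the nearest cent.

Interest: C$75,360.70 × ((1 + 0.00015)^272 − 1) = C$75,360.70 × 0.04164057… = C$3,138.0624…

C$3,138.06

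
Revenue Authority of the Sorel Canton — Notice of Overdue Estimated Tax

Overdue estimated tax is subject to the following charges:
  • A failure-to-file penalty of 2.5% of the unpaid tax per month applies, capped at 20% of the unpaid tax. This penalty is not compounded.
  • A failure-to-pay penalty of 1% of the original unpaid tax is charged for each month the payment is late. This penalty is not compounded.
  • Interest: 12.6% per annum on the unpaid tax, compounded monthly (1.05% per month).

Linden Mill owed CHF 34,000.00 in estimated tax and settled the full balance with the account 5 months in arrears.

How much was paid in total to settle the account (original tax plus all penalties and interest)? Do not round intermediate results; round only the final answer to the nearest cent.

Failure-to-file: 5 × 2.5% × CHF 34,000.00 = CHF 4,250.00 (under the 20% cap)
Failure-to-pay penalty: 5 × 1% × CHF 34,000.00 = CHF 1,700.00
Interest: CHF 34,000.00 × ((1 + 0.0105)^5 − 1) = CHF 34,000.00 × 0.0536141… = CHF 1,822.8807…
Total = CHF 34,000.00 + CHF 5,950.0000 + CHF 1,822.8807… = CHF 41,772.88

CHF 41,772.88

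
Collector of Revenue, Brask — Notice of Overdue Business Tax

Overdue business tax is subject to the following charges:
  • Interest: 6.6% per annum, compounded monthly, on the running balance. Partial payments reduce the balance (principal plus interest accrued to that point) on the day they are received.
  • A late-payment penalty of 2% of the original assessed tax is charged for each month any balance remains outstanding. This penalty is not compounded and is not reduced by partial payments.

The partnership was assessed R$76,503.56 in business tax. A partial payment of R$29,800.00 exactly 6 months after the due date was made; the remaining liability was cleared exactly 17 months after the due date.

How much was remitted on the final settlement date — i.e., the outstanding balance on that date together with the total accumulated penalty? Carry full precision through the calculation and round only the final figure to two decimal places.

R$78,338.11

Monthly rate = 6.6% ÷ 12 = 0.55%
Balance at month 6: R$76,503.5600 × (1 + 0.0055)^6 = R$79,063.1466…
After R$29,800.00 payment: R$79,063.1466… − R$29,800.00 = R$49,263.1466…
Balance at month 17: R$49,263.1466… × (1 + 0.0055)^11 = R$52,326.8959…
Penalty: 17 × 2% × R$76,503.56 = R$26,011.21…
Final settlement = outstanding balance + penalty = R$52,326.8959… + R$26,011.21… = R$78,338.11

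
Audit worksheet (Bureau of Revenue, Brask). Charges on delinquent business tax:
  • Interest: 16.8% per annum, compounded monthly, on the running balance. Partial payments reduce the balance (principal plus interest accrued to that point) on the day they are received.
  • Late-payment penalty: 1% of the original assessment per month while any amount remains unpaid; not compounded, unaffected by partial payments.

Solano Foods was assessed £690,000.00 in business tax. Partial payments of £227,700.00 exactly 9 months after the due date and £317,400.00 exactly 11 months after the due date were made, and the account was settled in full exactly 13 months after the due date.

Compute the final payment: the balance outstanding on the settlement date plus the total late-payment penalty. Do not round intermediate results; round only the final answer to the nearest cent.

Monthly rate = 16.8% ÷ 12 = 1.4%
Balance at month 9: £690,000.0000 × (1 + 0.014)^9 = £781,971.0693…
After £227,700.00 payment: £781,971.0693… − £227,700.00 = £554,271.0693…
Balance at month 11: £554,271.0693… × (1 + 0.014)^2 = £569,899.2964…
After £317,400.00 payment: £569,899.2964… − £317,400.00 = £252,499.2964…
Balance at month 13: £252,499.2964… × (1 + 0.014)^2 = £259,618.7666…
Penalty: 13 × 1% × £690,000.00 = £89,700.00
Final settlement = outstanding balance + penalty = £259,618.7666… + £89,700.00 = £349,318.77

£349,318.77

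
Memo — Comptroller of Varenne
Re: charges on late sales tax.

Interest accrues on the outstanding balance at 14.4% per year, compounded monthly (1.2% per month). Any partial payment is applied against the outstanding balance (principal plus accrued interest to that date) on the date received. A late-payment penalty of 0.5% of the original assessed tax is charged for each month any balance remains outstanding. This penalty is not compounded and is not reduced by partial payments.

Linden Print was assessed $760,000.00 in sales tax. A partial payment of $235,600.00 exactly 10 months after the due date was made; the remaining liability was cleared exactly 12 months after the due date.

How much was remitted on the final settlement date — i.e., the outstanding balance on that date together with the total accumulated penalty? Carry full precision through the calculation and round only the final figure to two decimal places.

$681,271.59

Balance at month 10: $760,000.0000 × (1 + 0.012)^10 = $856,285.7512…
After $235,600.00 payment: $856,285.7512… − $235,600.00 = $620,685.7512…
Balance at month 12: $620,685.7512… × (1 + 0.012)^2 = $635,671.5880…
Penalty: 12 × 0.5% × $760,000.00 = $45,600.00
Final settlement = outstanding balance + penalty = $635,671.5880… + $45,600.00 = $681,271.59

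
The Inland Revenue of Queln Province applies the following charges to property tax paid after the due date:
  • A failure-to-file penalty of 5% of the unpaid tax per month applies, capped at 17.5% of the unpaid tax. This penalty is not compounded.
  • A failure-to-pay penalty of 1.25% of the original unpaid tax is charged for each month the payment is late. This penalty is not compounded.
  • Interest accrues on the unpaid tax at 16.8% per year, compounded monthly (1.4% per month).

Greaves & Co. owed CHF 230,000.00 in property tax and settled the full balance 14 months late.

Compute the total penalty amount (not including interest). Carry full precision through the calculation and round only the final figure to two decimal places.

CHF 80,500.00

Failure-to-file: 14 × 5% × CHF 230,000.00 = CHF 161,000.00, capped at 17.5% × CHF 230,000.00 = CHF 40,250.00
Failure-to-pay penalty = 1.25% × CHF 230,000.00 × 14 mo = CHF 40,250.00
Total penalty = CHF 40,250.00 + CHF 40,250.00 = CHF 80,500.00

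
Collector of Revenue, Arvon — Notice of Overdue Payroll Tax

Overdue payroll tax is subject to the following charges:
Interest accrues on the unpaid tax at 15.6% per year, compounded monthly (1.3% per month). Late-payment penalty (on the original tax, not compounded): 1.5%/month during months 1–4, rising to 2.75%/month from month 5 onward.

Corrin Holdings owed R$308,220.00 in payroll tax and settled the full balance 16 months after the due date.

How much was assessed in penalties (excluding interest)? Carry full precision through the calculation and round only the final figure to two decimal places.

Penalty, months 1–4: 4 × 1.5% × R$308,220.00 = R$18,493.20
Penalty, months 5–16: 12 × 2.75% × R$308,220.00 = R$101,712.60
Total penalty = R$18,493.20 + R$101,712.60 = R$120,205.80

R$120,205.80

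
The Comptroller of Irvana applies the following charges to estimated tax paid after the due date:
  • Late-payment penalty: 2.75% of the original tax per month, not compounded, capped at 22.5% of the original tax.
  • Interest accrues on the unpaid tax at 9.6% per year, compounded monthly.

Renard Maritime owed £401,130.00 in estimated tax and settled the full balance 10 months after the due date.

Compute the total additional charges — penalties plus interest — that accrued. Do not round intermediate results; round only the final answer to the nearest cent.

£123,524.90

Penalty (uncapped): 10 × 2.75% × £401,130.00 = £110,310.75; cap = 22.5% × £401,130.00 = £90,254.25 → penalty = £90,254.25
Interest (9.6%/yr ÷ 12 = 0.8%/month): £401,130.00 × ((1 + 0.008)^10 − 1) = £33,270.6482…
Penalties + interest = £90,254.2500 + £33,270.6482… = £123,524.90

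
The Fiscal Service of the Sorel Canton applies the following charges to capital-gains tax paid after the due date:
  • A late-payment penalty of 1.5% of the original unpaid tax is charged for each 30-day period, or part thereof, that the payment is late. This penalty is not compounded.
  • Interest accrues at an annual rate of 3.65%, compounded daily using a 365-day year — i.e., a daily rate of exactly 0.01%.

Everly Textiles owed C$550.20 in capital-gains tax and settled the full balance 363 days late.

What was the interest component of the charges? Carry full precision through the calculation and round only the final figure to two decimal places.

C$20.34

Interest: C$550.20 × ((1 + 0.0001)^363 − 1) = C$550.20 × 0.03696501… = C$20.3381…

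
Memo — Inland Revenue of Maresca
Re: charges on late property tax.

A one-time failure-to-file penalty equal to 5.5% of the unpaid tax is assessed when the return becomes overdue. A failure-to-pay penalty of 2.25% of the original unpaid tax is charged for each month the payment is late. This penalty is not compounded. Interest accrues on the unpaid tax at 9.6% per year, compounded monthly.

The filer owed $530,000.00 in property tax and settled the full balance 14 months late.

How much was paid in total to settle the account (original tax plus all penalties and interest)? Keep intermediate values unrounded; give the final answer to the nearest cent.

Failure-to-file penalty: 5.5% × $530,000.00 = $29,150.00
Failure-to-pay penalty = 2.25% × $530,000.00 × 14 mo = $166,950.00
Interest (9.6%/yr ÷ 12 = 0.8%/month): $530,000.00 × ((1 + 0.008)^14 − 1) = $62,547.7033…
Total = $530,000.00 + $196,100.0000 + $62,547.7033… = $788,647.70

$788,647.70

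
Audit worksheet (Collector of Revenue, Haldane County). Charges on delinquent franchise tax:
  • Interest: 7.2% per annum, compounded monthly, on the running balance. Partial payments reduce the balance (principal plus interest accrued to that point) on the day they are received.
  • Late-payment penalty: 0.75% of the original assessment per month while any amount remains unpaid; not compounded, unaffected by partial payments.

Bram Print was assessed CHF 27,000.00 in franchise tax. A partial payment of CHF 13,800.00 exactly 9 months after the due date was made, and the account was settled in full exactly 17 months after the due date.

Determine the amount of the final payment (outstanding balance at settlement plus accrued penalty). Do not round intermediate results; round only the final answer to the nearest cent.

Monthly rate = 7.2% ÷ 12 = 0.6%
Balance at month 9: CHF 27,000.0000 × (1 + 0.006)^9 = CHF 28,493.4863…
After CHF 13,800.00 payment: CHF 28,493.4863… − CHF 13,800.00 = CHF 14,693.4863…
Balance at month 17: CHF 14,693.4863… × (1 + 0.006)^8 = CHF 15,413.7638…
Penalty: 17 × 0.75% × CHF 27,000.00 = CHF 3,442.50
Final settlement = outstanding balance + penalty = CHF 15,413.7638… + CHF 3,442.50 = CHF 18,856.26

CHF 18,856.26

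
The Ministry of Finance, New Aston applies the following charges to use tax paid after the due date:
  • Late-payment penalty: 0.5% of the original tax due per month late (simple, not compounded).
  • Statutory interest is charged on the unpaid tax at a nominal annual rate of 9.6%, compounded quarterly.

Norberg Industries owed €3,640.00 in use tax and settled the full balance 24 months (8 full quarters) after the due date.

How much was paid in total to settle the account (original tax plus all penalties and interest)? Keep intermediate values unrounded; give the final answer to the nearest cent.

Late-payment penalty = 0.5% × €3,640.00 × 24 mo = €436.80
Interest (9.6%/yr ÷ 4 = 2.4%/quarter): €3,640.00 × ((1 + 0.024)^8 − 1) = €760.4900…
Total = €3,640.00 + €436.8000 + €760.4900… = €4,837.29

€4,837.29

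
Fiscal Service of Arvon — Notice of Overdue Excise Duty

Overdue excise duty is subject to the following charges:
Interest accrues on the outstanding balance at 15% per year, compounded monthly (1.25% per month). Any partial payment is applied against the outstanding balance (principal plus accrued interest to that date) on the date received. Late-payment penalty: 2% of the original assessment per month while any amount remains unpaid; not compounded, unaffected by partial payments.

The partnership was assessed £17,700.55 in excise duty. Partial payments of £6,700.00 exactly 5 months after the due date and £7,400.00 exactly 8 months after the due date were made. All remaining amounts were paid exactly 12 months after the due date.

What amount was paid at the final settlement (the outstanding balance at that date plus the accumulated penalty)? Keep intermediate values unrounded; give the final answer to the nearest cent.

Balance at month 5: £17,700.5500 × (1 + 0.0125)^5 = £18,834.8394…
After £6,700.00 payment: £18,834.8394… − £6,700.00 = £12,134.8394…
Balance at month 8: £12,134.8394… × (1 + 0.0125)^3 = £12,595.6077…
After £7,400.00 payment: £12,595.6077… − £7,400.00 = £5,195.6077…
Balance at month 12: £5,195.6077… × (1 + 0.0125)^4 = £5,460.2997…
Penalty: 12 × 2% × £17,700.55 = £4,248.13…
Final settlement = outstanding balance + penalty = £5,460.2997… + £4,248.13… = £9,708.43

£9,708.43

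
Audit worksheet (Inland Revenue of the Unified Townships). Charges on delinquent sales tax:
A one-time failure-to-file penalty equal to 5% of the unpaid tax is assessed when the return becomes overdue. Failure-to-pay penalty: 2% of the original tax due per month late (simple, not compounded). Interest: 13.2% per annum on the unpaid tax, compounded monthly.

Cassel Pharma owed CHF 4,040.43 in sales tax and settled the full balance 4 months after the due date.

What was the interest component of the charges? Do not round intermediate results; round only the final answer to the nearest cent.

Interest (13.2%/yr ÷ 12 = 1.1%/month): CHF 4,040.43 × ((1 + 0.011)^4 − 1) = CHF 180.7338…

CHF 180.73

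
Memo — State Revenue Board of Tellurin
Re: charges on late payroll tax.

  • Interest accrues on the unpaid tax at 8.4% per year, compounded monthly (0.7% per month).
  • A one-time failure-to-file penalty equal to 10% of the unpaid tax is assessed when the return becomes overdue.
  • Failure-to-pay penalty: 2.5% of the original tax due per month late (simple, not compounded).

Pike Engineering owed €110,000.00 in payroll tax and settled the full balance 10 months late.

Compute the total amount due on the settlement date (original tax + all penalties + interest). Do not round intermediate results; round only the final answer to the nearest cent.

€156,447.13

Failure-to-file penalty: 10% × €110,000.00 = €11,000.00
Failure-to-pay penalty = 2.5% × €110,000.00 × 10 mo = €27,500.00
Interest: €110,000.00 × ((1 + 0.007)^10 − 1) = €110,000.00 × 0.0722467… = €7,947.1335…
Total = €110,000.00 + €38,500.0000 + €7,947.1335… = €156,447.13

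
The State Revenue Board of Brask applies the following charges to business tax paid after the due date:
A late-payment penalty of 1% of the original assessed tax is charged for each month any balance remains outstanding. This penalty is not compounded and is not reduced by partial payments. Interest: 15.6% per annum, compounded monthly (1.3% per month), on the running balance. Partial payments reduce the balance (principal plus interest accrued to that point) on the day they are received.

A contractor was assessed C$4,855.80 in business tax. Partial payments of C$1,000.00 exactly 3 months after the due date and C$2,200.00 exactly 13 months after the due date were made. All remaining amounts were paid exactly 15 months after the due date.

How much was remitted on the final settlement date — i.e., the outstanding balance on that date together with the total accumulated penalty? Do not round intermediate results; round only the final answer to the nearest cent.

Balance at month 3: C$4,855.8000 × (1 + 0.013)^3 = C$5,047.6488…
After C$1,000.00 payment: C$5,047.6488… − C$1,000.00 = C$4,047.6488…
Balance at month 13: C$4,047.6488… × (1 + 0.013)^10 = C$4,605.7172…
After C$2,200.00 payment: C$4,605.7172… − C$2,200.00 = C$2,405.7172…
Balance at month 15: C$2,405.7172… × (1 + 0.013)^2 = C$2,468.6725…
Penalty: 15 × 1% × C$4,855.80 = C$728.37
Final settlement = outstanding balance + penalty = C$2,468.6725… + C$728.37 = C$3,197.04

C$3,197.04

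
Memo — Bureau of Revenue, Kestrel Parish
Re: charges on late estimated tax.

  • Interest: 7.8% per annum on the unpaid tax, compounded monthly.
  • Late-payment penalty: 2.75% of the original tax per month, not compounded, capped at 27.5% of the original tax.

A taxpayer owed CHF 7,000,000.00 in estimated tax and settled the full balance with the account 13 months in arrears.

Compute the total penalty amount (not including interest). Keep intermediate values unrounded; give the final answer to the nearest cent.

Penalty (uncapped): 13 × 2.75% × CHF 7,000,000.00 = CHF 2,502,500.00; cap = 27.5% × CHF 7,000,000.00 = CHF 1,925,000.00 → penalty = CHF 1,925,000.00

CHF 1,925,000.00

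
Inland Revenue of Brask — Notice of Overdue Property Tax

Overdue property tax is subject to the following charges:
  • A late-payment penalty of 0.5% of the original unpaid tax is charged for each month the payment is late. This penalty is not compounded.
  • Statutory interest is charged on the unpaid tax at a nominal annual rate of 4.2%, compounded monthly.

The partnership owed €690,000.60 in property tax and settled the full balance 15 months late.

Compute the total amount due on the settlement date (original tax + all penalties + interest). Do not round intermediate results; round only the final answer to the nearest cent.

€778,876.79

Late-payment penalty: 15 × 0.5% × €690,000.60 = €51,750.05…
Interest (4.2%/yr ÷ 12 = 0.35%/month): €690,000.60 × ((1 + 0.0035)^15 − 1) = €37,126.1478…
Total = €690,000.60 + €51,750.0450 + €37,126.1478… = €778,876.79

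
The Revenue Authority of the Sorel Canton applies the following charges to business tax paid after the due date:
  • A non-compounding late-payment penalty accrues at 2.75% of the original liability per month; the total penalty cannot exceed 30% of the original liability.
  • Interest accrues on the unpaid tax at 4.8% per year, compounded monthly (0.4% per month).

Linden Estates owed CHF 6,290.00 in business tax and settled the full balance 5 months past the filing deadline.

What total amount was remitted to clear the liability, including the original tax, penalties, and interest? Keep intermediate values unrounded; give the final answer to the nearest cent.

Penalty: 5 × 2.75% × CHF 6,290.00 = CHF 864.88… (below the 30% cap of CHF 1,887.00)
Interest: CHF 6,290.00 × ((1 + 0.004)^5 − 1) = CHF 6,290.00 × 0.0201606… = CHF 126.8104…
Total = CHF 6,290.00 + CHF 864.8750 + CHF 126.8104… = CHF 7,281.69

CHF 7,281.69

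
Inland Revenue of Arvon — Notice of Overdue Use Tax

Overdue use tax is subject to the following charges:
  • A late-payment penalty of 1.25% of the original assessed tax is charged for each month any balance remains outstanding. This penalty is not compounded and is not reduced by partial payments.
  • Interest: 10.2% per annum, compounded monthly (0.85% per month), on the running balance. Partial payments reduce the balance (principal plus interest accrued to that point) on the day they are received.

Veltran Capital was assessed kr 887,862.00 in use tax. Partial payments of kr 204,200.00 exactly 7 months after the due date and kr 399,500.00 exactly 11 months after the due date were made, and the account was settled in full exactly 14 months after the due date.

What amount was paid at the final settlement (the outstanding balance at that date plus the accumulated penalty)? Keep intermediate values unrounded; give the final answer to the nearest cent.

Balance at month 7: kr 887,862.0000 × (1 + 0.0085)^7 = kr 942,056.1447…
After kr 204,200.00 payment: kr 942,056.1447… − kr 204,200.00 = kr 737,856.1447…
Balance at month 11: kr 737,856.1447… × (1 + 0.0085)^4 = kr 763,264.9307…
After kr 399,500.00 payment: kr 763,264.9307… − kr 399,500.00 = kr 363,764.9307…
Balance at month 14: kr 363,764.9307… × (1 + 0.0085)^3 = kr 373,120.0058…
Penalty: 14 × 1.25% × kr 887,862.00 = kr 155,375.85
Final settlement = outstanding balance + penalty = kr 373,120.0058… + kr 155,375.85 = kr 528,495.86

kr 528,495.86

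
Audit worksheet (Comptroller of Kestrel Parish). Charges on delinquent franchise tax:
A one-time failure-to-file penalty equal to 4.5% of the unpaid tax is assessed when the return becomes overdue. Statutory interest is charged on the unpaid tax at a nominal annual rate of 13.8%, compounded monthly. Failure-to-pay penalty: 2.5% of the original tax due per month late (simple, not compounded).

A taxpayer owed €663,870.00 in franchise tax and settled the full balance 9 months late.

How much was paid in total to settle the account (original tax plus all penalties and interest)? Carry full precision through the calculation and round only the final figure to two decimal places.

€915,072.42

Failure-to-file penalty: 4.5% × €663,870.00 = €29,874.15
Failure-to-pay penalty = 2.5% × €663,870.00 × 9 mo = €149,370.75
Interest (13.8%/yr ÷ 12 = 1.15%/month): €663,870.00 × ((1 + 0.0115)^9 − 1) = €71,957.5217…
Total = €663,870.00 + €179,244.9000 + €71,957.5217… = €915,072.42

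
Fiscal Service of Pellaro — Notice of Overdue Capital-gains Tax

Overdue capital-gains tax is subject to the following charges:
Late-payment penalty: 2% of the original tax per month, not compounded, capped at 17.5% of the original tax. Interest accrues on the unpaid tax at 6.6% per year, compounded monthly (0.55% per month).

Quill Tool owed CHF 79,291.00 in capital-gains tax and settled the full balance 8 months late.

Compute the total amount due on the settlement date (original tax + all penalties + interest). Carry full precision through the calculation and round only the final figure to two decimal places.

Penalty: 8 × 2% × CHF 79,291.00 = CHF 12,686.56 (below the 17.5% cap of CHF 13,875.93…)
Interest: CHF 79,291.00 × ((1 + 0.0055)^8 − 1) = CHF 79,291.00 × 0.0448564… = CHF 3,556.7073…
Total = CHF 79,291.00 + CHF 12,686.5600 + CHF 3,556.7073… = CHF 95,534.27

CHF 95,534.27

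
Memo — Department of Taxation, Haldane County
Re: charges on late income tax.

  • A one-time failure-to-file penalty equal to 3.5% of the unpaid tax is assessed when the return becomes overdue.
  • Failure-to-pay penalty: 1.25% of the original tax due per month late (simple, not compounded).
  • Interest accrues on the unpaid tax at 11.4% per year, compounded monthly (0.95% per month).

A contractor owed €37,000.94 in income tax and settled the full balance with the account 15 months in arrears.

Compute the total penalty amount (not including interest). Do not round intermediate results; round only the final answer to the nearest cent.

€8,232.71

Failure-to-file penalty: 3.5% × €37,000.94 = €1,295.03…
Failure-to-pay penalty = 1.25% × €37,000.94 × 15 mo = €6,937.68…
Total penalty = €1,295.03… + €6,937.68… = €8,232.71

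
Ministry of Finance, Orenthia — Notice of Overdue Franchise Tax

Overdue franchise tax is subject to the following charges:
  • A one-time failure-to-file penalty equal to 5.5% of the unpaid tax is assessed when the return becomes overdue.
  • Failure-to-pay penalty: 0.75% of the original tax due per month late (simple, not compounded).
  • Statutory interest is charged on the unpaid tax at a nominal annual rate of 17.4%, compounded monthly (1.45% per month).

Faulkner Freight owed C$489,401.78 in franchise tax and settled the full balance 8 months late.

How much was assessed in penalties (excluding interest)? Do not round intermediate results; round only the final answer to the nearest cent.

C$56,281.20

Failure-to-file penalty: 5.5% × C$489,401.78 = C$26,917.10…
Failure-to-pay penalty: 8 × 0.75% × C$489,401.78 = C$29,364.11…
Total penalty = C$26,917.10… + C$29,364.11… = C$56,281.20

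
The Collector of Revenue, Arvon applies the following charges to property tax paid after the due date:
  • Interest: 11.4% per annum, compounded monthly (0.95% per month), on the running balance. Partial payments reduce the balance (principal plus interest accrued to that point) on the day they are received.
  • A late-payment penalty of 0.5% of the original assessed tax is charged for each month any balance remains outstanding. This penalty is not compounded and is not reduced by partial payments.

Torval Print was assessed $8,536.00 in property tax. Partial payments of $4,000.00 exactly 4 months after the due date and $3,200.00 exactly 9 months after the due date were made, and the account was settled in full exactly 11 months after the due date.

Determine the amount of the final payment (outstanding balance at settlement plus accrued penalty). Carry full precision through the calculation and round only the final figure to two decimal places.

$2,406.30

Balance at month 4: $8,536.0000 × (1 + 0.0095)^4 = $8,865.0196…
After $4,000.00 payment: $8,865.0196… − $4,000.00 = $4,865.0196…
Balance at month 9: $4,865.0196… × (1 + 0.0095)^5 = $5,100.5406…
After $3,200.00 payment: $5,100.5406… − $3,200.00 = $1,900.5406…
Balance at month 11: $1,900.5406… × (1 + 0.0095)^2 = $1,936.8224…
Penalty: 11 × 0.5% × $8,536.00 = $469.48
Final settlement = outstanding balance + penalty = $1,936.8224… + $469.48 = $2,406.30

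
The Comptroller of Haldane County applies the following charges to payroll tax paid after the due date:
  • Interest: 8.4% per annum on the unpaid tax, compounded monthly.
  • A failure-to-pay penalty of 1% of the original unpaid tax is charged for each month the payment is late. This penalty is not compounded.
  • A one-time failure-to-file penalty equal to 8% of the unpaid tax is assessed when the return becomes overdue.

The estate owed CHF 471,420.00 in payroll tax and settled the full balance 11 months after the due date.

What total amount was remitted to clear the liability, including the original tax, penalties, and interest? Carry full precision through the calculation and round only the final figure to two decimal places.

Failure-to-file penalty: 8% × CHF 471,420.00 = CHF 37,713.60
Failure-to-pay penalty: 11 × 1% × CHF 471,420.00 = CHF 51,856.20
Interest (8.4%/yr ÷ 12 = 0.7%/month): CHF 471,420.00 × ((1 + 0.007)^11 − 1) = CHF 37,596.8741…
Total = CHF 471,420.00 + CHF 89,569.8000 + CHF 37,596.8741… = CHF 598,586.67

CHF 598,586.67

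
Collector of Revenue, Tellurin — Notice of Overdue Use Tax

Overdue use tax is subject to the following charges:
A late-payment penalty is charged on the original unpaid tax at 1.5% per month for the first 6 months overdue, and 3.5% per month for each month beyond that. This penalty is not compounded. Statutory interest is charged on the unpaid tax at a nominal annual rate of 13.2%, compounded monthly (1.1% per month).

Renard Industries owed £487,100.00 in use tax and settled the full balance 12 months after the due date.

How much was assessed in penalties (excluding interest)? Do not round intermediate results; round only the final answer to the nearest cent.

Penalty, months 1–6: 6 × 1.5% × £487,100.00 = £43,839.00
Penalty, months 7–12: 6 × 3.5% × £487,100.00 = £102,291.00
Total penalty = £43,839.00 + £102,291.00 = £146,130.00

£146,130.00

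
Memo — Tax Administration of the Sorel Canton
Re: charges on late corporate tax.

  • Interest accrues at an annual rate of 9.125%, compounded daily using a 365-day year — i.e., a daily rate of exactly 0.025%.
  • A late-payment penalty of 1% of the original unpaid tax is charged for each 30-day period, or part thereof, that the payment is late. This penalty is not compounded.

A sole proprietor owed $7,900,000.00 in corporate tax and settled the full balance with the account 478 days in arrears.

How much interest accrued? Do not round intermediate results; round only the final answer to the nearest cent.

Interest: $7,900,000.00 × ((1 + 0.00025)^478 − 1) = $7,900,000.00 × 0.12691641… = $1,002,639.6661…

$1,002,639.67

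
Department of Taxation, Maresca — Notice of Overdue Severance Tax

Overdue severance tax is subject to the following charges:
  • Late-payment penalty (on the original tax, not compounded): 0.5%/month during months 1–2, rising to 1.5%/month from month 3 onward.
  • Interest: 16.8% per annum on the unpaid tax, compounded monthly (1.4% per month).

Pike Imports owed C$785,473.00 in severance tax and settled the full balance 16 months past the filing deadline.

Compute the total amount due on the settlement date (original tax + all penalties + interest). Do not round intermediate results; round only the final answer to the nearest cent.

C$1,153,961.14

Penalty, months 1–2: 2 × 0.5% × C$785,473.00 = C$7,854.73
Penalty, months 3–16: 14 × 1.5% × C$785,473.00 = C$164,949.33
Interest: C$785,473.00 × ((1 + 0.014)^16 − 1) = C$785,473.00 × 0.2491290… = C$195,684.0778…
Total = C$785,473.00 + C$172,804.0600 + C$195,684.0778… = C$1,153,961.14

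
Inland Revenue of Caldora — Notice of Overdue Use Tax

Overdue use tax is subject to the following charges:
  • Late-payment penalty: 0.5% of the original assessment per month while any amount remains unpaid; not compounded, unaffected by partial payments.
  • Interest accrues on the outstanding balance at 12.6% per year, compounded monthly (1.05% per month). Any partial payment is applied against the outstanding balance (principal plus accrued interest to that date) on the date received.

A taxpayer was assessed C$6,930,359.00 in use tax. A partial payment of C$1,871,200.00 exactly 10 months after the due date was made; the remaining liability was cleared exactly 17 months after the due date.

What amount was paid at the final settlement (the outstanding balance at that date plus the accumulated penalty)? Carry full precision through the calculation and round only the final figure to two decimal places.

Balance at month 10: C$6,930,359.0000 × (1 + 0.0105)^10 = C$7,693,410.5844…
After C$1,871,200.00 payment: C$7,693,410.5844… − C$1,871,200.00 = C$5,822,210.5844…
Balance at month 17: C$5,822,210.5844… × (1 + 0.0105)^7 = C$6,263,861.3258…
Penalty: 17 × 0.5% × C$6,930,359.00 = C$589,080.52…
Final settlement = outstanding balance + penalty = C$6,263,861.3258… + C$589,080.52… = C$6,852,941.84

C$6,852,941.84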